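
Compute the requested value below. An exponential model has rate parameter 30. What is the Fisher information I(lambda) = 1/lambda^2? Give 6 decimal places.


Fisher information for exponential: I(lambda) = 1/lambda^2.
lambda = 30, lambda^2 = 900.
I = 1/900 = 0.001111

0.001111


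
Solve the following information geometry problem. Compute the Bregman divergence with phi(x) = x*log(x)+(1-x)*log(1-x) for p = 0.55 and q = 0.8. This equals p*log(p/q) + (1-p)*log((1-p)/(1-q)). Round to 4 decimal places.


Bregman divergence with negative entropy generator:
D = p*log(p/q) + (1-p)*log((1-p)/(1-q)).
p = 0.55, q = 0.8.
p*log(p/q) = 0.55*log(0.55/0.8) = -0.206081.
(1-p)*log((1-p)/(1-q)) = 0.45*log(0.45/0.2) = 0.364919.
D = -0.206081 + 0.364919 = 0.1588

0.1588


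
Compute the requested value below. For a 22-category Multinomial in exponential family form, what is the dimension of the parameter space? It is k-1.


Exponential family dimension calculation:
For Multinomial with k=22 categories, dim = k-1 = 21.

21


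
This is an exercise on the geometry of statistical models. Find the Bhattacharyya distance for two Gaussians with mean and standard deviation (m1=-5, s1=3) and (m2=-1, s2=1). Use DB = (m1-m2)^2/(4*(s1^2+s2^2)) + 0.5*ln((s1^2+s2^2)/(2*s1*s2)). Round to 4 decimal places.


Bhattacharyya distance between two Gaussians:
DB = (m1-m2)^2/(4*(s1^2+s2^2)) + (1/2)*ln((s1^2+s2^2)/(2*s1*s2)).
(m1-m2)^2 = (-4)^2 = 16.
s1^2+s2^2 = 9 + 1 = 10.
term1 = 16/40 = 0.4.
term2 = 0.5*ln(10/6.0) = 0.255413.
DB = 0.4 + 0.255413 = 0.6554

0.6554


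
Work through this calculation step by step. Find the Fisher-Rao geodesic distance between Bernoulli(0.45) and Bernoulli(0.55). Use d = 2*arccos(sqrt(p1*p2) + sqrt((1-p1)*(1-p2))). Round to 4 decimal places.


Geodesic distance on Bernoulli manifold:
d(p1,p2) = 2*arccos(sqrt(p1*p2) + sqrt((1-p1)*(1-p2))).
sqrt(p1*p2) = sqrt(0.45*0.55) = 0.497494.
sqrt((1-p1)*(1-p2)) = sqrt(0.55*0.45) = 0.497494.
arg = 0.497494 + 0.497494 = 0.994987.
d = 2*arccos(0.994987) = 0.2003

0.2003


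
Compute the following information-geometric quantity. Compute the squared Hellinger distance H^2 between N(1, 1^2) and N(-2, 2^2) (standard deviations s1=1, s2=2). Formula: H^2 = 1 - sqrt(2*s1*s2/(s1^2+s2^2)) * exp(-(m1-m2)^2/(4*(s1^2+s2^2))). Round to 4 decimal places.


Squared Hellinger distance for Gaussians:
H^2 = 1 - sqrt(2*s1*s2/(s1^2+s2^2)) * exp(-(m1-m2)^2/(4*(s1^2+s2^2))).
s1^2 = 1, s2^2 = 4, s1^2+s2^2 = 5.
sqrt(2*1*2/(5)) = 0.894427.
(m1-m2)^2 = (3)^2 = 9.
exp(-9/(4*5)) = exp(-0.45) = 0.637628.
H^2 = 1 - 0.894427*0.637628 = 0.4297

0.4297


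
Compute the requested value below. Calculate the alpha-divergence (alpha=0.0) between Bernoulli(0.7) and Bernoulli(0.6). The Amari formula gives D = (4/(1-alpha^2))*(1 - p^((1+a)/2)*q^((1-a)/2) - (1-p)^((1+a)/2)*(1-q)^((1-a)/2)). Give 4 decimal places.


Amari alpha-divergence:
D = (4/(1-alpha^2))*(1 - p^((1+a)/2)*q^((1-a)/2) - (1-p)^((1+a)/2)*(1-q)^((1-a)/2)).
alpha = 0.0, p = 0.7, q = 0.6.
e1 = (1+alpha)/2 = 0.5, e2 = (1-alpha)/2 = 0.5.
t1 = p^e1 * q^e2 = 0.7^0.5 * 0.6^0.5 = 0.648074.
t2 = (1-p)^e1 * (1-q)^e2 = 0.3^0.5 * 0.4^0.5 = 0.34641.
4/(1-alpha^2) = 4.0.
D = 4.0*(1 - 0.648074 - 0.34641) = 0.0221

0.0221


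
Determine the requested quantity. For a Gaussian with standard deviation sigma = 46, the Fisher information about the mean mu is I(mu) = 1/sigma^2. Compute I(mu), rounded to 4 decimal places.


The Fisher information for the mean of a normal distribution is I(mu) = 1/sigma^2.
sigma = 46, so sigma^2 = 2116.
I(mu) = 1/2116 = 0.0005

0.0005


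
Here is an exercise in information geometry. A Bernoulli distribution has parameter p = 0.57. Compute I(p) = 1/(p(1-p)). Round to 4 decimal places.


For Bernoulli(p), Fisher information is I(p) = 1/(p*(1-p)).
p = 0.57, 1-p = 0.43.
p*(1-p) = 0.2451.
I(p) = 1/0.2451 = 4.0800

4.0800


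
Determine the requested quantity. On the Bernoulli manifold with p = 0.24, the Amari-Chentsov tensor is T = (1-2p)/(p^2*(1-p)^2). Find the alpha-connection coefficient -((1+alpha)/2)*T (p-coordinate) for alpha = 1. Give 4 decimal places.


Skewness (Amari-Chentsov) tensor: T = (1-2p)/(p^2*(1-p)^2).
p = 0.24, 1-2p = 0.52, p^2 = 0.0576, (1-p)^2 = 0.5776.
T = 0.52/(0.0576 * 0.5776) = 15.629809.
In the p-coordinate, Gamma^(alpha) = Gamma^(0) - (alpha/2)*T with Gamma^(0) = (1/2)*g'(p) = -T/2,
so Gamma^(alpha) = -((1+alpha)/2)*T.
alpha = 1, -(1+alpha)/2 = -1.0.
Gamma = -1.0 * 15.629809 = -15.6298

-15.6298


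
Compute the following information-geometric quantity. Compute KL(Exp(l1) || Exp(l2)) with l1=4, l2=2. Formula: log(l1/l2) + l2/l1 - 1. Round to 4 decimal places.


KL divergence for exponential family:
KL = log(l1/l2) + l2/l1 - 1.
log(4/2) = 0.693147.
2/4 = 0.5.
KL = 0.693147 + 0.5 - 1 = 0.1931

0.1931


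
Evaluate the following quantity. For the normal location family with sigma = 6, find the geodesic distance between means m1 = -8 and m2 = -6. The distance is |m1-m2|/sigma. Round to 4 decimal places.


On the fixed-variance normal subfamily, geodesic distance = |m1-m2|/sigma.
|-8 - -6| = 2.
sigma = 6.
d = 2/6 = 0.3333

0.3333


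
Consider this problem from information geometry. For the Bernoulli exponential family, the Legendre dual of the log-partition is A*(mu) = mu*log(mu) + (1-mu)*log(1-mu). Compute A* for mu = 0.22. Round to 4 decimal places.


Legendre transform for Bernoulli:
A*(mu) = mu*log(mu) + (1-mu)*log(1-mu).
mu = 0.22, 1-mu = 0.78.
mu*log(mu) = 0.22*log(0.22) = -0.333108.
(1-mu)*log(1-mu) = 0.78*log(0.78) = -0.1938.
A* = -0.333108 + -0.1938 = -0.5269

-0.5269


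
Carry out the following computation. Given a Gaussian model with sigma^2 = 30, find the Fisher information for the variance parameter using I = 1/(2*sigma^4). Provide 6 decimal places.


Fisher information for variance: I(sigma^2) = 1/(2*sigma^4).
sigma^2 = 30, so sigma^4 = 900.
I = 1/(2*900) = 1/1800 = 0.000556

0.000556


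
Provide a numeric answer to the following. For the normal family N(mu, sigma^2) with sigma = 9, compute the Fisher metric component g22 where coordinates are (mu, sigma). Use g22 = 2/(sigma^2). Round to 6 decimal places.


For the 2-parameter normal family, the Fisher metric has:
  g11 = 1/sigma^2, g22 = 2/sigma^2.
sigma = 9, sigma^2 = 81.
g22 = 0.024691

0.024691


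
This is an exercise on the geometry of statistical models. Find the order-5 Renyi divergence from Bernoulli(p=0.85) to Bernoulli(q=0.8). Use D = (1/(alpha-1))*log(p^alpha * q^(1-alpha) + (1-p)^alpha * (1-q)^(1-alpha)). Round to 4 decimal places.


Renyi divergence of order alpha between Bernoulli distributions:
D = (1/(alpha-1))*log(p^alpha * q^(1-alpha) + (1-p)^alpha * (1-q)^(1-alpha)).
alpha = 5, p = 0.85, q = 0.8.
p^alpha * q^(1-alpha) = 0.85^5 * 0.8^-4 = 1.083265.
(1-p)^alpha * (1-q)^(1-alpha) = 0.15^5 * 0.2^-4 = 0.047461.
sum = 1.083265 + 0.047461 = 1.130726.
D = (1/4)*log(1.130726) = 0.0307

0.0307


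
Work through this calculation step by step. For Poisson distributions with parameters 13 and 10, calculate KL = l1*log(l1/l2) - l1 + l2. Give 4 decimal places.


KL divergence for Poisson:
KL = l1*log(l1/l2) - l1 + l2.
l1 = 13, l2 = 10.
log(13/10) = 0.262364.
l1*log(l1/l2) = 13 * 0.262364 = 3.410735.
KL = 3.410735 - 13 + 10 = 0.4107

0.4107


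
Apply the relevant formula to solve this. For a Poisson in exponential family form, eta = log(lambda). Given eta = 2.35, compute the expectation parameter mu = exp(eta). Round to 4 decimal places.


Expectation parameter for Poisson exponential family:
mu = exp(eta).
eta = 2.35.
mu = exp(2.35) = 10.4856

10.4856


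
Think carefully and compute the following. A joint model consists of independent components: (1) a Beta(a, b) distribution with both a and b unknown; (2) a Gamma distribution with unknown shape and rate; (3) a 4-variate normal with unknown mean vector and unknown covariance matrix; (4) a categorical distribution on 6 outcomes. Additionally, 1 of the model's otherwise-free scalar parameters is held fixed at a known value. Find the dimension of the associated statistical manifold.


The dimension of a statistical manifold equals the number of free
(independent) real parameters of the model. For a product of independent
blocks the parameter counts add.
- Beta (a, b): 2.
- Gamma (shape, rate): 2.
- 4-variate normal: 4 (mean) + 4*5/2 = 10 (symmetric covariance) = 14.
- categorical on 6 outcomes (probabilities sum to 1): 6-1 = 5.
Total = 2 + 2 + 14 + 5 = 23.
1 parameter(s) fixed at known values: 23 - 1 = 22.
Dimension = 22

22


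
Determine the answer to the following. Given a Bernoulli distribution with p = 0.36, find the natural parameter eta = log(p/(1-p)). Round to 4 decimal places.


Natural parameter for Bernoulli: eta = log(p/(1-p)).
p = 0.36, 1-p = 0.64.
p/(1-p) = 0.5625.
eta = log(0.5625) = -0.5754

-0.5754


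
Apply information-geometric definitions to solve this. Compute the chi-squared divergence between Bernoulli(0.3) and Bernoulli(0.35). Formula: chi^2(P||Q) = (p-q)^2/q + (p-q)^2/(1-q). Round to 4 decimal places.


Chi-squared divergence between Bernoulli distributions:
chi^2 = (p-q)^2/q + (p-q)^2/(1-q).
p = 0.3, q = 0.35, p-q = -0.05.
(p-q)^2 = 0.0025.
term1 = 0.0025/0.35 = 0.007143.
term2 = 0.0025/0.65 = 0.003846.
chi^2 = 0.007143 + 0.003846 = 0.0110

0.0110


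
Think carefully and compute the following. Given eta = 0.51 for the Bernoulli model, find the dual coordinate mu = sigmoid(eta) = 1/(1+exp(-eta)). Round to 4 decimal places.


Dual coordinate (expectation parameter) for Bernoulli:
mu = 1/(1+exp(-eta)).
eta = 0.51.
exp(-eta) = exp(-0.51) = 0.600496.
mu = 1/(1+0.600496) = 0.6248

0.6248


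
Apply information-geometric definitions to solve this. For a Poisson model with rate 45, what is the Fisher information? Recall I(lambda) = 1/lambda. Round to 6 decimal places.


Fisher information for Poisson: I(lambda) = 1/lambda.
lambda = 45.
I(lambda) = 1/45 = 0.022222

0.022222


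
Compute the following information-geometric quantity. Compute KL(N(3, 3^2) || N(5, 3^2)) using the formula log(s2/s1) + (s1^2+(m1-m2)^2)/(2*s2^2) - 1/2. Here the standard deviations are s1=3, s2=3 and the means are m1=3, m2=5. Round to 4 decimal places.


KL divergence between normal distributions:
KL = log(s2/s1) + (s1^2 + (m1-m2)^2)/(2*s2^2) - 1/2.
log(3/3) = 0.0.
(3^2 + (3-5)^2)/(2*3^2) = (9 + 4)/18 = 0.722222.
KL = 0.0 + 0.722222 - 0.5 = 0.2222

0.2222


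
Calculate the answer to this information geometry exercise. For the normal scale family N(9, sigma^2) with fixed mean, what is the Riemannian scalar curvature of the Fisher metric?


This family has a single free parameter, so its statistical manifold
is 1-dimensional. The Riemann curvature tensor of any 1-dimensional
Riemannian manifold vanishes identically, so R = 0.

0


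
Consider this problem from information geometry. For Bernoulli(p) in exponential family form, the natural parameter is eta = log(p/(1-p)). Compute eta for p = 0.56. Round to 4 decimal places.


Natural parameter for Bernoulli: eta = log(p/(1-p)).
p = 0.56, 1-p = 0.44.
p/(1-p) = 1.272727.
eta = log(1.272727) = 0.2412

0.2412


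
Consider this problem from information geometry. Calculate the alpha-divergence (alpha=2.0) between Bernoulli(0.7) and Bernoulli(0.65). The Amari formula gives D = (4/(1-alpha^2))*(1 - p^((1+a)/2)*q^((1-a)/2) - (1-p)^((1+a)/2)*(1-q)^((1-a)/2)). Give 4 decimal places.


Amari alpha-divergence:
D = (4/(1-alpha^2))*(1 - p^((1+a)/2)*q^((1-a)/2) - (1-p)^((1+a)/2)*(1-q)^((1-a)/2)).
alpha = 2.0, p = 0.7, q = 0.65.
e1 = (1+alpha)/2 = 1.5, e2 = (1-alpha)/2 = -0.5.
t1 = p^e1 * q^e2 = 0.7^1.5 * 0.65^-0.5 = 0.726424.
t2 = (1-p)^e1 * (1-q)^e2 = 0.3^1.5 * 0.35^-0.5 = 0.277746.
4/(1-alpha^2) = -1.333333.
D = -1.333333*(1 - 0.726424 - 0.277746) = 0.0056

0.0056


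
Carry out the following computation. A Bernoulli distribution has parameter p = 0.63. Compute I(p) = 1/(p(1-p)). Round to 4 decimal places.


For Bernoulli(p), Fisher information is I(p) = 1/(p*(1-p)).
p = 0.63, 1-p = 0.37.
p*(1-p) = 0.2331.
I(p) = 1/0.2331 = 4.2900

4.2900


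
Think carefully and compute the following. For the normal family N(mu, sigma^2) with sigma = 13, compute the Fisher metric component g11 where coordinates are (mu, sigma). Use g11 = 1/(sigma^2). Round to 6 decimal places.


For the 2-parameter normal family, the Fisher metric has:
  g11 = 1/sigma^2, g22 = 2/sigma^2.
sigma = 13, sigma^2 = 169.
g11 = 0.005917

0.005917


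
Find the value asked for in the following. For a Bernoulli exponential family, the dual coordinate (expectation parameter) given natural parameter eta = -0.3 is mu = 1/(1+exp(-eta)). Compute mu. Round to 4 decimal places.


Dual coordinate (expectation parameter) for Bernoulli:
mu = 1/(1+exp(-eta)).
eta = -0.3.
exp(-eta) = exp(0.3) = 1.349859.
mu = 1/(1+1.349859) = 0.4256

0.4256


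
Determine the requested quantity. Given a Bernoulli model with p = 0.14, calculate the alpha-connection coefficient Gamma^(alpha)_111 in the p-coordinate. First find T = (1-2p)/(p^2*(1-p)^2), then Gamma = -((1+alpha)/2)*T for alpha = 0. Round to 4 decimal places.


Skewness (Amari-Chentsov) tensor: T = (1-2p)/(p^2*(1-p)^2).
p = 0.14, 1-2p = 0.72, p^2 = 0.0196, (1-p)^2 = 0.7396.
T = 0.72/(0.0196 * 0.7396) = 49.668326.
In the p-coordinate, Gamma^(alpha) = Gamma^(0) - (alpha/2)*T with Gamma^(0) = (1/2)*g'(p) = -T/2,
so Gamma^(alpha) = -((1+alpha)/2)*T.
alpha = 0, -(1+alpha)/2 = -0.5.
Gamma = -0.5 * 49.668326 = -24.8342

-24.8342


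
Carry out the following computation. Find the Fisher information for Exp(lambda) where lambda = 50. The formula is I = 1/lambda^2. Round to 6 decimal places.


Fisher information for exponential: I(lambda) = 1/lambda^2.
lambda = 50, lambda^2 = 2500.
I = 1/2500 = 0.000400

0.000400


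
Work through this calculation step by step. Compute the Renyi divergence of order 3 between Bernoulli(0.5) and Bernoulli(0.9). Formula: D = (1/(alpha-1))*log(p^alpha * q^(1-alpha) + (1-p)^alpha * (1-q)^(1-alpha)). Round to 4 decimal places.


Renyi divergence of order alpha between Bernoulli distributions:
D = (1/(alpha-1))*log(p^alpha * q^(1-alpha) + (1-p)^alpha * (1-q)^(1-alpha)).
alpha = 3, p = 0.5, q = 0.9.
p^alpha * q^(1-alpha) = 0.5^3 * 0.9^-2 = 0.154321.
(1-p)^alpha * (1-q)^(1-alpha) = 0.5^3 * 0.1^-2 = 12.5.
sum = 0.154321 + 12.5 = 12.654321.
D = (1/2)*log(12.654321) = 1.2690

1.2690


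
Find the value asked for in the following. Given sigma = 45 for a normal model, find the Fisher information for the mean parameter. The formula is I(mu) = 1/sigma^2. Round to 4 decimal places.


The Fisher information for the mean of a normal distribution is I(mu) = 1/sigma^2.
sigma = 45, so sigma^2 = 2025.
I(mu) = 1/2025 = 0.0005

0.0005


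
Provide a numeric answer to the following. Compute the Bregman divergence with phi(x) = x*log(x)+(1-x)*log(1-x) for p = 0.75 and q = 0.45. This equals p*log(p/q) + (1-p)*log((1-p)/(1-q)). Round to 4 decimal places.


Bregman divergence with negative entropy generator:
D = p*log(p/q) + (1-p)*log((1-p)/(1-q)).
p = 0.75, q = 0.45.
p*log(p/q) = 0.75*log(0.75/0.45) = 0.383119.
(1-p)*log((1-p)/(1-q)) = 0.25*log(0.25/0.55) = -0.197114.
D = 0.383119 + -0.197114 = 0.1860

0.1860


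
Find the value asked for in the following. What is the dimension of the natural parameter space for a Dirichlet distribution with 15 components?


Exponential family dimension calculation:
Dirichlet with 15 components has 15 natural parameters.

15


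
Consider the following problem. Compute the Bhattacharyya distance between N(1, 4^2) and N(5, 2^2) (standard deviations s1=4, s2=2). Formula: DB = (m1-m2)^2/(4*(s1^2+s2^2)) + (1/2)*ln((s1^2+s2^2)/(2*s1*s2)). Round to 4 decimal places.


Bhattacharyya distance between two Gaussians:
DB = (m1-m2)^2/(4*(s1^2+s2^2)) + (1/2)*ln((s1^2+s2^2)/(2*s1*s2)).
(m1-m2)^2 = (-4)^2 = 16.
s1^2+s2^2 = 16 + 4 = 20.
term1 = 16/80 = 0.2.
term2 = 0.5*ln(20/16.0) = 0.111572.
DB = 0.2 + 0.111572 = 0.3116

0.3116


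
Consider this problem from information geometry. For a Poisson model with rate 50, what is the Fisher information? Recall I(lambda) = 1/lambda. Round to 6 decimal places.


Fisher information for Poisson: I(lambda) = 1/lambda.
lambda = 50.
I(lambda) = 1/50 = 0.020000

0.020000


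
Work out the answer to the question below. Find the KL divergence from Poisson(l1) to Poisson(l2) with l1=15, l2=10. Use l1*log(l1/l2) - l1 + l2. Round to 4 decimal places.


KL divergence for Poisson:
KL = l1*log(l1/l2) - l1 + l2.
l1 = 15, l2 = 10.
log(15/10) = 0.405465.
l1*log(l1/l2) = 15 * 0.405465 = 6.081977.
KL = 6.081977 - 15 + 10 = 1.0820

1.0820


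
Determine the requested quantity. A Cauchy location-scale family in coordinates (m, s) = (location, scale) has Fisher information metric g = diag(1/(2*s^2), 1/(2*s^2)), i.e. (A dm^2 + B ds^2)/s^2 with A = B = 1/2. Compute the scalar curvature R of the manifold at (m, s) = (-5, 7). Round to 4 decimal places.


The metric has the form g = (A dm^2 + B ds^2)/s^2 with A = 1/2, B = 1/2.
Substitute u = sqrt(A/B)*m: g = B*(du^2 + ds^2)/s^2, i.e. B times the
Poincare upper half-plane metric, which has constant Gaussian curvature -1.
Scaling a 2D metric by a constant c divides the Gaussian curvature by c,
so K = -1/B = -1/(1/2) = -2.0000 everywhere (the point (m, s) = (-5, 7) is irrelevant:
the curvature is constant).
Scalar curvature in dimension 2: R = 2K = -2/(1/2) = -4.0000.

-4.0000


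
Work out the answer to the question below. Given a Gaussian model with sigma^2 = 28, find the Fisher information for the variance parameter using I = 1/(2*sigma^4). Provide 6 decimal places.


Fisher information for variance: I(sigma^2) = 1/(2*sigma^4).
sigma^2 = 28, so sigma^4 = 784.
I = 1/(2*784) = 1/1568 = 0.000638

0.000638


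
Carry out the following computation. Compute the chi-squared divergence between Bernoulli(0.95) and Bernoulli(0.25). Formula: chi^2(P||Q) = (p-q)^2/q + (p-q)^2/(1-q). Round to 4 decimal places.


Chi-squared divergence between Bernoulli distributions:
chi^2 = (p-q)^2/q + (p-q)^2/(1-q).
p = 0.95, q = 0.25, p-q = 0.7.
(p-q)^2 = 0.49.
term1 = 0.49/0.25 = 1.96.
term2 = 0.49/0.75 = 0.653333.
chi^2 = 1.96 + 0.653333 = 2.6133

2.6133


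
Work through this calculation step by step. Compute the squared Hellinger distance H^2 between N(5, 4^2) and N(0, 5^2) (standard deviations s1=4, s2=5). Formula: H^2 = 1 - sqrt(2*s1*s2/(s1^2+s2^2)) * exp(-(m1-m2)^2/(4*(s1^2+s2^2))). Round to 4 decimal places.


Squared Hellinger distance for Gaussians:
H^2 = 1 - sqrt(2*s1*s2/(s1^2+s2^2)) * exp(-(m1-m2)^2/(4*(s1^2+s2^2))).
s1^2 = 16, s2^2 = 25, s1^2+s2^2 = 41.
sqrt(2*4*5/(41)) = 0.98773.
(m1-m2)^2 = (5)^2 = 25.
exp(-25/(4*41)) = exp(-0.152439) = 0.858611.
H^2 = 1 - 0.98773*0.858611 = 0.1519

0.1519


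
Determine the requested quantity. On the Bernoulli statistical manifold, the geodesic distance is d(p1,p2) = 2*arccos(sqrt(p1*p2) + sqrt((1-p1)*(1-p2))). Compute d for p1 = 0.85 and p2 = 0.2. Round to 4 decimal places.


Geodesic distance on Bernoulli manifold:
d(p1,p2) = 2*arccos(sqrt(p1*p2) + sqrt((1-p1)*(1-p2))).
sqrt(p1*p2) = sqrt(0.85*0.2) = 0.412311.
sqrt((1-p1)*(1-p2)) = sqrt(0.15*0.8) = 0.34641.
arg = 0.412311 + 0.34641 = 0.758721.
d = 2*arccos(0.758721) = 1.4189

1.4189


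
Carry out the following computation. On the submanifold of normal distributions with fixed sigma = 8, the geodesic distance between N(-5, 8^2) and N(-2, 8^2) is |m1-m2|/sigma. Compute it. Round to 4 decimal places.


On the fixed-variance normal subfamily, geodesic distance = |m1-m2|/sigma.
|-5 - -2| = 3.
sigma = 8.
d = 3/8 = 0.3750

0.3750


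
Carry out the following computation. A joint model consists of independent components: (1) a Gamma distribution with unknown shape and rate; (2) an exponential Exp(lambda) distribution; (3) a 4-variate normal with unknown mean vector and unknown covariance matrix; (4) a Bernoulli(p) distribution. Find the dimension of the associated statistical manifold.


The dimension of a statistical manifold equals the number of free
(independent) real parameters of the model. For a product of independent
blocks the parameter counts add.
- Gamma (shape, rate): 2.
- exponential (lambda): 1.
- 4-variate normal: 4 (mean) + 4*5/2 = 10 (symmetric covariance) = 14.
- Bernoulli (p): 1.
Total = 2 + 1 + 14 + 1 = 18.
Dimension = 18

18


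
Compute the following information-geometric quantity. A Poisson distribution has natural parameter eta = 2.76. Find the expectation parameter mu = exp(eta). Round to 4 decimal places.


Expectation parameter for Poisson exponential family:
mu = exp(eta).
eta = 2.76.
mu = exp(2.76) = 15.7998

15.7998


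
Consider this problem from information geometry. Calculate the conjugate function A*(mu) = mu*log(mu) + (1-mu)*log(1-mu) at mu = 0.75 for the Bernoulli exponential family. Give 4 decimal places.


Legendre transform for Bernoulli:
A*(mu) = mu*log(mu) + (1-mu)*log(1-mu).
mu = 0.75, 1-mu = 0.25.
mu*log(mu) = 0.75*log(0.75) = -0.215762.
(1-mu)*log(1-mu) = 0.25*log(0.25) = -0.346574.
A* = -0.215762 + -0.346574 = -0.5623

-0.5623


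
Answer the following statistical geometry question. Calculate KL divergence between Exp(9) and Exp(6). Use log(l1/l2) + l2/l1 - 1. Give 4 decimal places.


KL divergence for exponential family:
KL = log(l1/l2) + l2/l1 - 1.
log(9/6) = 0.405465.
6/9 = 0.666667.
KL = 0.405465 + 0.666667 - 1 = 0.0721

0.0721


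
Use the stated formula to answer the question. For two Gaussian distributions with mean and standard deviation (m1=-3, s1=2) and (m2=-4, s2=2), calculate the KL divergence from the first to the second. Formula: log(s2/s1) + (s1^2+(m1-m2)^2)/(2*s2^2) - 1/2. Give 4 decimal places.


KL divergence between normal distributions:
KL = log(s2/s1) + (s1^2 + (m1-m2)^2)/(2*s2^2) - 1/2.
log(2/2) = 0.0.
(2^2 + (-3--4)^2)/(2*2^2) = (4 + 1)/8 = 0.625.
KL = 0.0 + 0.625 - 0.5 = 0.1250

0.1250


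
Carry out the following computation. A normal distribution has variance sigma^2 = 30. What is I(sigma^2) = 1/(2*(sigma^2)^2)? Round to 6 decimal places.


Fisher information for variance: I(sigma^2) = 1/(2*sigma^4).
sigma^2 = 30, so sigma^4 = 900.
I = 1/(2*900) = 1/1800 = 0.000556

0.000556


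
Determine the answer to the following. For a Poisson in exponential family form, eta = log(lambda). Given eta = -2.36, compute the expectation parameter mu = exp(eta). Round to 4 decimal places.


Expectation parameter for Poisson exponential family:
mu = exp(eta).
eta = -2.36.
mu = exp(-2.36) = 0.0944

0.0944


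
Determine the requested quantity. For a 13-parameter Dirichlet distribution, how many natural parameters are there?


Exponential family dimension calculation:
Dirichlet with 13 components has 13 natural parameters.

13


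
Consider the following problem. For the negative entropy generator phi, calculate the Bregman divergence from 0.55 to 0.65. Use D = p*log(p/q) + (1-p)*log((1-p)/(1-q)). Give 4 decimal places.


Bregman divergence with negative entropy generator:
D = p*log(p/q) + (1-p)*log((1-p)/(1-q)).
p = 0.55, q = 0.65.
p*log(p/q) = 0.55*log(0.55/0.65) = -0.09188.
(1-p)*log((1-p)/(1-q)) = 0.45*log(0.45/0.35) = 0.113091.
D = -0.09188 + 0.113091 = 0.0212

0.0212


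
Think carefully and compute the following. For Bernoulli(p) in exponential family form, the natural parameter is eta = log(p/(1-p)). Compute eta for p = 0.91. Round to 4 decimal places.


Natural parameter for Bernoulli: eta = log(p/(1-p)).
p = 0.91, 1-p = 0.09.
p/(1-p) = 10.111111.
eta = log(10.111111) = 2.3136

2.3136


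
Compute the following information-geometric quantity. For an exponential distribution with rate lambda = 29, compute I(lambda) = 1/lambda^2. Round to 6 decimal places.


Fisher information for exponential: I(lambda) = 1/lambda^2.
lambda = 29, lambda^2 = 841.
I = 1/841 = 0.001189

0.001189


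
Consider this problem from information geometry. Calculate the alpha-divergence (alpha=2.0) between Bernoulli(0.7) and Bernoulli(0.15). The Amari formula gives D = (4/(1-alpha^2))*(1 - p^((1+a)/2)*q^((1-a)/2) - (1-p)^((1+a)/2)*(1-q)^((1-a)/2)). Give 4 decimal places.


Amari alpha-divergence:
D = (4/(1-alpha^2))*(1 - p^((1+a)/2)*q^((1-a)/2) - (1-p)^((1+a)/2)*(1-q)^((1-a)/2)).
alpha = 2.0, p = 0.7, q = 0.15.
e1 = (1+alpha)/2 = 1.5, e2 = (1-alpha)/2 = -0.5.
t1 = p^e1 * q^e2 = 0.7^1.5 * 0.15^-0.5 = 1.512173.
t2 = (1-p)^e1 * (1-q)^e2 = 0.3^1.5 * 0.85^-0.5 = 0.178227.
4/(1-alpha^2) = -1.333333.
D = -1.333333*(1 - 1.512173 - 0.178227) = 0.9205

0.9205


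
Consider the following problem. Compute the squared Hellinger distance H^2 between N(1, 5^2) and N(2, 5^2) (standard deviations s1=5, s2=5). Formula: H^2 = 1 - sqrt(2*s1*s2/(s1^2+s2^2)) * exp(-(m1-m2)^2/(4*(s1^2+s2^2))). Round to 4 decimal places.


Squared Hellinger distance for Gaussians:
H^2 = 1 - sqrt(2*s1*s2/(s1^2+s2^2)) * exp(-(m1-m2)^2/(4*(s1^2+s2^2))).
s1^2 = 25, s2^2 = 25, s1^2+s2^2 = 50.
sqrt(2*5*5/(50)) = 1.0.
(m1-m2)^2 = (-1)^2 = 1.
exp(-1/(4*50)) = exp(-0.005) = 0.995012.
H^2 = 1 - 1.0*0.995012 = 0.0050

0.0050


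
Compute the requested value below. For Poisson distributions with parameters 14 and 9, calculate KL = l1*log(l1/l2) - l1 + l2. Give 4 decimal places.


KL divergence for Poisson:
KL = l1*log(l1/l2) - l1 + l2.
l1 = 14, l2 = 9.
log(14/9) = 0.441833.
l1*log(l1/l2) = 14 * 0.441833 = 6.185659.
KL = 6.185659 - 14 + 9 = 1.1857

1.1857


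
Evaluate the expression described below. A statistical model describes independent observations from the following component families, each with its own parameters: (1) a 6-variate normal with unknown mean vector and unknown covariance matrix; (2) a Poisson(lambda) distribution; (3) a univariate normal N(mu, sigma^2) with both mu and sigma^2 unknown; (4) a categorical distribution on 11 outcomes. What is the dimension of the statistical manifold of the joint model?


The dimension of a statistical manifold equals the number of free
(independent) real parameters of the model. For a product of independent
blocks the parameter counts add.
- 6-variate normal: 6 (mean) + 6*7/2 = 21 (symmetric covariance) = 27.
- Poisson (lambda): 1.
- normal (mu, sigma^2): 2.
- categorical on 11 outcomes (probabilities sum to 1): 11-1 = 10.
Total = 27 + 1 + 2 + 10 = 40.
Dimension = 40

40


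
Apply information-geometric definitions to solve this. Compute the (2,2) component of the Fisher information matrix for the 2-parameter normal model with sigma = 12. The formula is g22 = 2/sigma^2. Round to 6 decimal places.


For the 2-parameter normal family, the Fisher metric has:
  g11 = 1/sigma^2, g22 = 2/sigma^2.
sigma = 12, sigma^2 = 144.
g22 = 0.013889

0.013889


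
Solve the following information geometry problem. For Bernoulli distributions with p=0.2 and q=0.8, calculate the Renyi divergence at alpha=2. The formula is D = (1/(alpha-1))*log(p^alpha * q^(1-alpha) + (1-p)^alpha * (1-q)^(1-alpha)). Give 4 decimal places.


Renyi divergence of order alpha between Bernoulli distributions:
D = (1/(alpha-1))*log(p^alpha * q^(1-alpha) + (1-p)^alpha * (1-q)^(1-alpha)).
alpha = 2, p = 0.2, q = 0.8.
p^alpha * q^(1-alpha) = 0.2^2 * 0.8^-1 = 0.05.
(1-p)^alpha * (1-q)^(1-alpha) = 0.8^2 * 0.2^-1 = 3.2.
sum = 0.05 + 3.2 = 3.25.
D = (1/1)*log(3.25) = 1.1787

1.1787


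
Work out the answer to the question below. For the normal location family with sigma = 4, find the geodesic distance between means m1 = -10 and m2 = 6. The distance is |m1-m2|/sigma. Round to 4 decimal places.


On the fixed-variance normal subfamily, geodesic distance = |m1-m2|/sigma.
|-10 - 6| = 16.
sigma = 4.
d = 16/4 = 4.0000

4.0000


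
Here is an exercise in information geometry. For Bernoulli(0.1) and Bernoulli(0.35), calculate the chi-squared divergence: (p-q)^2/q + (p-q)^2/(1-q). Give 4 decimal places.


Chi-squared divergence between Bernoulli distributions:
chi^2 = (p-q)^2/q + (p-q)^2/(1-q).
p = 0.1, q = 0.35, p-q = -0.25.
(p-q)^2 = 0.0625.
term1 = 0.0625/0.35 = 0.178571.
term2 = 0.0625/0.65 = 0.096154.
chi^2 = 0.178571 + 0.096154 = 0.2747

0.2747


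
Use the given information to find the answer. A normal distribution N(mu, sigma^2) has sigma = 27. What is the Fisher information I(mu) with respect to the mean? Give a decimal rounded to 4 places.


The Fisher information for the mean of a normal distribution is I(mu) = 1/sigma^2.
sigma = 27, so sigma^2 = 729.
I(mu) = 1/729 = 0.0014

0.0014


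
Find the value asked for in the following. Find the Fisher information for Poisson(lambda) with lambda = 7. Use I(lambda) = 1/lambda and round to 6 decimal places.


Fisher information for Poisson: I(lambda) = 1/lambda.
lambda = 7.
I(lambda) = 1/7 = 0.142857

0.142857


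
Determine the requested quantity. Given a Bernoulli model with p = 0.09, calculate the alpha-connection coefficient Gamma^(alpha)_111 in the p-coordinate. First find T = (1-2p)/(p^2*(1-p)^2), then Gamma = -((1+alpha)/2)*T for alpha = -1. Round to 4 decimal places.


Skewness (Amari-Chentsov) tensor: T = (1-2p)/(p^2*(1-p)^2).
p = 0.09, 1-2p = 0.82, p^2 = 0.0081, (1-p)^2 = 0.8281.
T = 0.82/(0.0081 * 0.8281) = 122.249206.
In the p-coordinate, Gamma^(alpha) = Gamma^(0) - (alpha/2)*T with Gamma^(0) = (1/2)*g'(p) = -T/2,
so Gamma^(alpha) = -((1+alpha)/2)*T.
alpha = -1, -(1+alpha)/2 = 0.0.
Gamma = 0.0 * 122.249206 = 0.0000

0.0000


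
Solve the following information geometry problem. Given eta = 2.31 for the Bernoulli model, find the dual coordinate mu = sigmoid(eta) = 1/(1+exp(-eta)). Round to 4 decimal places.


Dual coordinate (expectation parameter) for Bernoulli:
mu = 1/(1+exp(-eta)).
eta = 2.31.
exp(-eta) = exp(-2.31) = 0.099261.
mu = 1/(1+0.099261) = 0.9097

0.9097


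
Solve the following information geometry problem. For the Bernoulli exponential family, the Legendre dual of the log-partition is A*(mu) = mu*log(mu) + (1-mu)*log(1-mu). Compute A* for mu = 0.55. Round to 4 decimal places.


Legendre transform for Bernoulli:
A*(mu) = mu*log(mu) + (1-mu)*log(1-mu).
mu = 0.55, 1-mu = 0.45.
mu*log(mu) = 0.55*log(0.55) = -0.32881.
(1-mu)*log(1-mu) = 0.45*log(0.45) = -0.359328.
A* = -0.32881 + -0.359328 = -0.6881

-0.6881


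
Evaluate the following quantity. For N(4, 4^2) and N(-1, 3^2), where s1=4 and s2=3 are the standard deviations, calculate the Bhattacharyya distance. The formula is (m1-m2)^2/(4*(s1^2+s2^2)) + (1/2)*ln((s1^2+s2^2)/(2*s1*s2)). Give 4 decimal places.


Bhattacharyya distance between two Gaussians:
DB = (m1-m2)^2/(4*(s1^2+s2^2)) + (1/2)*ln((s1^2+s2^2)/(2*s1*s2)).
(m1-m2)^2 = (5)^2 = 25.
s1^2+s2^2 = 16 + 9 = 25.
term1 = 25/100 = 0.25.
term2 = 0.5*ln(25/24.0) = 0.020411.
DB = 0.25 + 0.020411 = 0.2704

0.2704


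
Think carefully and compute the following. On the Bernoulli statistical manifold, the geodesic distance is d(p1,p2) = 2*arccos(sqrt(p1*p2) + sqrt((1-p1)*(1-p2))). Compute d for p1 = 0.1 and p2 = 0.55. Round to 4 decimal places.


Geodesic distance on Bernoulli manifold:
d(p1,p2) = 2*arccos(sqrt(p1*p2) + sqrt((1-p1)*(1-p2))).
sqrt(p1*p2) = sqrt(0.1*0.55) = 0.234521.
sqrt((1-p1)*(1-p2)) = sqrt(0.9*0.45) = 0.636396.
arg = 0.234521 + 0.636396 = 0.870917.
d = 2*arccos(0.870917) = 1.0275

1.0275


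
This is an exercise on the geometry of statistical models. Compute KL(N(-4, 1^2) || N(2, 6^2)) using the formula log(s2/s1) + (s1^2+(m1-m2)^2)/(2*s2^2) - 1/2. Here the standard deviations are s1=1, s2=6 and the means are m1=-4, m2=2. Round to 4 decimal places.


KL divergence between normal distributions:
KL = log(s2/s1) + (s1^2 + (m1-m2)^2)/(2*s2^2) - 1/2.
log(6/1) = 1.791759.
(1^2 + (-4-2)^2)/(2*6^2) = (1 + 36)/72 = 0.513889.
KL = 1.791759 + 0.513889 - 0.5 = 1.8056

1.8056


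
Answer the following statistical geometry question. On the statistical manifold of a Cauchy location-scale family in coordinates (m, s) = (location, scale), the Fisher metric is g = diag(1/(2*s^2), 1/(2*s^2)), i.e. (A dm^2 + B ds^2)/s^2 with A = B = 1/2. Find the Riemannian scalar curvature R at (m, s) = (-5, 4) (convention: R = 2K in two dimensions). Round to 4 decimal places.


The metric has the form g = (A dm^2 + B ds^2)/s^2 with A = 1/2, B = 1/2.
Substitute u = sqrt(A/B)*m: g = B*(du^2 + ds^2)/s^2, i.e. B times the
Poincare upper half-plane metric, which has constant Gaussian curvature -1.
Scaling a 2D metric by a constant c divides the Gaussian curvature by c,
so K = -1/B = -1/(1/2) = -2.0000 everywhere (the point (m, s) = (-5, 4) is irrelevant:
the curvature is constant).
Scalar curvature in dimension 2: R = 2K = -2/(1/2) = -4.0000.

-4.0000


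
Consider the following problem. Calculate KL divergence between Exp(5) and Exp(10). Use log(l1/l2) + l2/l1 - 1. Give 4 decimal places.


KL divergence for exponential family:
KL = log(l1/l2) + l2/l1 - 1.
log(5/10) = -0.693147.
10/5 = 2.0.
KL = -0.693147 + 2.0 - 1 = 0.3069

0.3069


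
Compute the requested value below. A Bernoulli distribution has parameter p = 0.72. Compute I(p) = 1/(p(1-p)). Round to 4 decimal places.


For Bernoulli(p), Fisher information is I(p) = 1/(p*(1-p)).
p = 0.72, 1-p = 0.28.
p*(1-p) = 0.2016.
I(p) = 1/0.2016 = 4.9603

4.9603


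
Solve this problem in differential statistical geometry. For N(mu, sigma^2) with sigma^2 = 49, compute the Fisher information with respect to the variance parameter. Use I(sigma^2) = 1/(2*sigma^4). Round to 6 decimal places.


Fisher information for variance: I(sigma^2) = 1/(2*sigma^4).
sigma^2 = 49, so sigma^4 = 2401.
I = 1/(2*2401) = 1/4802 = 0.000208

0.000208


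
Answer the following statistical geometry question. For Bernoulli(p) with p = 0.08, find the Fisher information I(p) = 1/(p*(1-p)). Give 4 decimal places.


For Bernoulli(p), Fisher information is I(p) = 1/(p*(1-p)).
p = 0.08, 1-p = 0.92.
p*(1-p) = 0.0736.
I(p) = 1/0.0736 = 13.5870

13.5870


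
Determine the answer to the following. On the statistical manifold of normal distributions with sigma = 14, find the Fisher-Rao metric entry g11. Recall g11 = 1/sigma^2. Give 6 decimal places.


For the 2-parameter normal family, the Fisher metric has:
  g11 = 1/sigma^2, g22 = 2/sigma^2.
sigma = 14, sigma^2 = 196.
g11 = 0.005102

0.005102


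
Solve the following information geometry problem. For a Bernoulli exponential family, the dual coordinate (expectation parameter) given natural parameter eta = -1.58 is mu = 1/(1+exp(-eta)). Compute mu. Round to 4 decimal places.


Dual coordinate (expectation parameter) for Bernoulli:
mu = 1/(1+exp(-eta)).
eta = -1.58.
exp(-eta) = exp(1.58) = 4.854956.
mu = 1/(1+4.854956) = 0.1708

0.1708


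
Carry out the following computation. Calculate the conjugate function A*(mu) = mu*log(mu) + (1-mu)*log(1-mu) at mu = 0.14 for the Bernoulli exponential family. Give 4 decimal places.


Legendre transform for Bernoulli:
A*(mu) = mu*log(mu) + (1-mu)*log(1-mu).
mu = 0.14, 1-mu = 0.86.
mu*log(mu) = 0.14*log(0.14) = -0.275256.
(1-mu)*log(1-mu) = 0.86*log(0.86) = -0.129708.
A* = -0.275256 + -0.129708 = -0.4050

-0.4050


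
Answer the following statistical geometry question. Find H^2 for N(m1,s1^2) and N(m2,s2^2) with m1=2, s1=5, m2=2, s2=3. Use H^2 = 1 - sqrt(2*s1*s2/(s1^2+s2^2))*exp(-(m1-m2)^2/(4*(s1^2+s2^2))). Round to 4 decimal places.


Squared Hellinger distance for Gaussians:
H^2 = 1 - sqrt(2*s1*s2/(s1^2+s2^2)) * exp(-(m1-m2)^2/(4*(s1^2+s2^2))).
s1^2 = 25, s2^2 = 9, s1^2+s2^2 = 34.
sqrt(2*5*3/(34)) = 0.939336.
(m1-m2)^2 = (0)^2 = 0.
exp(-0/(4*34)) = exp(0.0) = 1.0.
H^2 = 1 - 0.939336*1.0 = 0.0607

0.0607


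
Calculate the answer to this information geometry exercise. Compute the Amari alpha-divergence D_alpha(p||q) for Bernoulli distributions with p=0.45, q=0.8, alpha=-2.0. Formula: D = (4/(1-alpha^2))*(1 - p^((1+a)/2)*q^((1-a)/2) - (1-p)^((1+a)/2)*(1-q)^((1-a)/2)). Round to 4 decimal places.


Amari alpha-divergence:
D = (4/(1-alpha^2))*(1 - p^((1+a)/2)*q^((1-a)/2) - (1-p)^((1+a)/2)*(1-q)^((1-a)/2)).
alpha = -2.0, p = 0.45, q = 0.8.
e1 = (1+alpha)/2 = -0.5, e2 = (1-alpha)/2 = 1.5.
t1 = p^e1 * q^e2 = 0.45^-0.5 * 0.8^1.5 = 1.066667.
t2 = (1-p)^e1 * (1-q)^e2 = 0.55^-0.5 * 0.2^1.5 = 0.120605.
4/(1-alpha^2) = -1.333333.
D = -1.333333*(1 - 1.066667 - 0.120605) = 0.2497

0.2497


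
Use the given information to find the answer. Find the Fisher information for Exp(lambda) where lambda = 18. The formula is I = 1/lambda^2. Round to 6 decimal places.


Fisher information for exponential: I(lambda) = 1/lambda^2.
lambda = 18, lambda^2 = 324.
I = 1/324 = 0.003086

0.003086


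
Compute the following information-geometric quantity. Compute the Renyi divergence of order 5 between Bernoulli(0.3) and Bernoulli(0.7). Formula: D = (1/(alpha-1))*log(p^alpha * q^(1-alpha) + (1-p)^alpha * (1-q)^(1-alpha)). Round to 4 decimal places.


Renyi divergence of order alpha between Bernoulli distributions:
D = (1/(alpha-1))*log(p^alpha * q^(1-alpha) + (1-p)^alpha * (1-q)^(1-alpha)).
alpha = 5, p = 0.3, q = 0.7.
p^alpha * q^(1-alpha) = 0.3^5 * 0.7^-4 = 0.010121.
(1-p)^alpha * (1-q)^(1-alpha) = 0.7^5 * 0.3^-4 = 20.749383.
sum = 0.010121 + 20.749383 = 20.759503.
D = (1/4)*log(20.759503) = 0.7583

0.7583


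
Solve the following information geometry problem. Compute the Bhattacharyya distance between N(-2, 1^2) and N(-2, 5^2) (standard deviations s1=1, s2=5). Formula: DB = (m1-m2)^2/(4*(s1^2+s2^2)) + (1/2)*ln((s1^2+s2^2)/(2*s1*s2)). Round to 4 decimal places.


Bhattacharyya distance between two Gaussians:
DB = (m1-m2)^2/(4*(s1^2+s2^2)) + (1/2)*ln((s1^2+s2^2)/(2*s1*s2)).
(m1-m2)^2 = (0)^2 = 0.
s1^2+s2^2 = 1 + 25 = 26.
term1 = 0/104 = 0.0.
term2 = 0.5*ln(26/10.0) = 0.477756.
DB = 0.0 + 0.477756 = 0.4778

0.4778


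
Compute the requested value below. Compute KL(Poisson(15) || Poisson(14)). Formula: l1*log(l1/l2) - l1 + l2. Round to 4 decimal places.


KL divergence for Poisson:
KL = l1*log(l1/l2) - l1 + l2.
l1 = 15, l2 = 14.
log(15/14) = 0.068993.
l1*log(l1/l2) = 15 * 0.068993 = 1.034893.
KL = 1.034893 - 15 + 14 = 0.0349

0.0349


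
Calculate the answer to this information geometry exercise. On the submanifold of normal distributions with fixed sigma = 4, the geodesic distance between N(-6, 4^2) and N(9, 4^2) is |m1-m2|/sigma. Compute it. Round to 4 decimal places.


On the fixed-variance normal subfamily, geodesic distance = |m1-m2|/sigma.
|-6 - 9| = 15.
sigma = 4.
d = 15/4 = 3.7500

3.7500


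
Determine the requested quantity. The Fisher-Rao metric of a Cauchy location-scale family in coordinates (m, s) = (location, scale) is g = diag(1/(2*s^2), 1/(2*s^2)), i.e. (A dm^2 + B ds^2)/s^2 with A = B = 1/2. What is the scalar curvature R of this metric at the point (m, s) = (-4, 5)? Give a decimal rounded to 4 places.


The metric has the form g = (A dm^2 + B ds^2)/s^2 with A = 1/2, B = 1/2.
Substitute u = sqrt(A/B)*m: g = B*(du^2 + ds^2)/s^2, i.e. B times the
Poincare upper half-plane metric, which has constant Gaussian curvature -1.
Scaling a 2D metric by a constant c divides the Gaussian curvature by c,
so K = -1/B = -1/(1/2) = -2.0000 everywhere (the point (m, s) = (-4, 5) is irrelevant:
the curvature is constant).
Scalar curvature in dimension 2: R = 2K = -2/(1/2) = -4.0000.

-4.0000


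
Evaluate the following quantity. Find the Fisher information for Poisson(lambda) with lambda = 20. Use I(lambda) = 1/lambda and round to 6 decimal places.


Fisher information for Poisson: I(lambda) = 1/lambda.
lambda = 20.
I(lambda) = 1/20 = 0.050000

0.050000


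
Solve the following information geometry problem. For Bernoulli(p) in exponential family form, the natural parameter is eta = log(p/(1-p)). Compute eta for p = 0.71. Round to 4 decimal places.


Natural parameter for Bernoulli: eta = log(p/(1-p)).
p = 0.71, 1-p = 0.29.
p/(1-p) = 2.448276.
eta = log(2.448276) = 0.8954

0.8954


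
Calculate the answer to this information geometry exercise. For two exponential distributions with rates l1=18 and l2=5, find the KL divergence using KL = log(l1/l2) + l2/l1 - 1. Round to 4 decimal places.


KL divergence for exponential family:
KL = log(l1/l2) + l2/l1 - 1.
log(18/5) = 1.280934.
5/18 = 0.277778.
KL = 1.280934 + 0.277778 - 1 = 0.5587

0.5587


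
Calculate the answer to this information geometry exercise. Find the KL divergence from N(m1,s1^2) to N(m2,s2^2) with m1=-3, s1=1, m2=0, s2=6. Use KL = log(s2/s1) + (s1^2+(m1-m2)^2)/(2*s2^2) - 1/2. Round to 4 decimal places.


KL divergence between normal distributions:
KL = log(s2/s1) + (s1^2 + (m1-m2)^2)/(2*s2^2) - 1/2.
log(6/1) = 1.791759.
(1^2 + (-3-0)^2)/(2*6^2) = (1 + 9)/72 = 0.138889.
KL = 1.791759 + 0.138889 - 0.5 = 1.4306

1.4306
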